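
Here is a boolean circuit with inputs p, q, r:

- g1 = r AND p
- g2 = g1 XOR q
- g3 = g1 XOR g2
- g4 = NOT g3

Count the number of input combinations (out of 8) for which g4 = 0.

g4 = NOT g3 must be 0, so g3 = 1.
Satisfying assignments:
  p=0, q=1, r=0
  p=0, q=1, r=1
  p=1, q=1, r=0
  p=1, q=1, r=1

4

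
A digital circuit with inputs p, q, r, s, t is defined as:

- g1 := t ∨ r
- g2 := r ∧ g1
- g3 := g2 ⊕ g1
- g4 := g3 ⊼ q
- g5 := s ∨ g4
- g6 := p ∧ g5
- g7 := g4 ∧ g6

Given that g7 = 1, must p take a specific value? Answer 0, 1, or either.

g7 = g4 ∧ g6 must be 1, so both g4 = 1 and g6 = 1.
g4 = g3 ⊼ q must be 1, so at least one of g3, q is 0.
g6 = p ∧ g5 must be 1, so both p = 1 and g5 = 1.
Every assignment with g7 = 1 has p = 1; there are 14 such assignment(s).

1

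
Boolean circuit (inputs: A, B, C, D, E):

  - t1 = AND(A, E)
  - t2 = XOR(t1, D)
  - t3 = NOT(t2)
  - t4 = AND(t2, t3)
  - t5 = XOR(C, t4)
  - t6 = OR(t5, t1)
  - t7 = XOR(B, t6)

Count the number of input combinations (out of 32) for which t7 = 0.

16

t7 = XOR(B, t6) must be 0, so B and t6 are equal.
Enumerating the 32 input combinations, 16 give t7 = 0 and 16 give t7 = 1.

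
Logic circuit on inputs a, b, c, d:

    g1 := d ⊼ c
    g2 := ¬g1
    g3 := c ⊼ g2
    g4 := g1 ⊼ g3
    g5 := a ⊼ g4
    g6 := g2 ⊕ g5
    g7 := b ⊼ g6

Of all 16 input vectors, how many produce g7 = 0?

7

g7 = b ⊼ g6 must be 0, so both b = 1 and g6 = 1.
g6 = g2 ⊕ g5 must be 1, so g2 and g5 differ.
Enumerating the 16 input combinations, 7 give g7 = 0 and 9 give g7 = 1.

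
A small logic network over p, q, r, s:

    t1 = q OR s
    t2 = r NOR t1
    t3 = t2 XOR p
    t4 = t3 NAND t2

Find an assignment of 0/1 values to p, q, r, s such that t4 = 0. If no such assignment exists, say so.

t4 = t3 NAND t2 must be 0, so both t3 = 1 and t2 = 1.
Check with p=0 q=0 r=0 s=0:
t1 = q OR s = 0 OR 0 = 0
t2 = r NOR t1 = 0 NOR 0 = 1
t3 = t2 XOR p = 1 XOR 0 = 1
t4 = t3 NAND t2 = 1 NAND 1 = 0
So t4 = 0 as required.

p=0 q=0 r=0 s=0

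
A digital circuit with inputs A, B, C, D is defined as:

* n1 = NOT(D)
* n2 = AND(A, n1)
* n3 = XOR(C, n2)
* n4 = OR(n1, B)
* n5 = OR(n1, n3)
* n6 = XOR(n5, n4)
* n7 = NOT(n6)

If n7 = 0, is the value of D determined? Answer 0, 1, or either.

1

n7 = NOT(n6) must be 0, so n6 = 1.
n6 = XOR(n5, n4) must be 1, so n5 and n4 differ.
Every assignment with n7 = 0 has D = 1; there are 4 such assignment(s).
  A=0, B=0, C=1, D=1
  A=0, B=1, C=0, D=1
  A=1, B=0, C=1, D=1
  A=1, B=1, C=0, D=1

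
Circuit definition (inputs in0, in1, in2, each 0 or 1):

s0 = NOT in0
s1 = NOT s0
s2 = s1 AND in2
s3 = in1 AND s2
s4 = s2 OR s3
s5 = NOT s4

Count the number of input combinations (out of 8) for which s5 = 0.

2

s5 = NOT s4 must be 0, so s4 = 1.
s4 = s2 OR s3 must be 1, so at least one of s2, s3 is 1.
Satisfying assignments:
  in0=1, in1=0, in2=1
  in0=1, in1=1, in2=1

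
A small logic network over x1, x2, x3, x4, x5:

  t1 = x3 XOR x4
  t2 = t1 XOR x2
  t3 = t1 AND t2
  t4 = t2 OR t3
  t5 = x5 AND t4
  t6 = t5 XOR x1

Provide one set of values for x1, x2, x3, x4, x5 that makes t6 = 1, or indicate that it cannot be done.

t6 = t5 XOR x1 must be 1, so t5 and x1 differ.
Check with x1=0, x2=1, x3=0, x4=0, x5=1:
t1 = x3 XOR x4 = 0 XOR 0 = 0
t2 = t1 XOR x2 = 0 XOR 1 = 1
t3 = t1 AND t2 = 0 AND 1 = 0
t4 = t2 OR t3 = 1 OR 0 = 1
t5 = x5 AND t4 = 1 AND 1 = 1
t6 = t5 XOR x1 = 1 XOR 0 = 1
So t6 = 1 as required.

x1=0, x2=1, x3=0, x4=0, x5=1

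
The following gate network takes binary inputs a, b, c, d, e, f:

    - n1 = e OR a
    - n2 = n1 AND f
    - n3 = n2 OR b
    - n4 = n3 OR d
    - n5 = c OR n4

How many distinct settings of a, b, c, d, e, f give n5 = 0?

5

n5 = c OR n4 must be 0, so both c = 0 and n4 = 0.
n4 = n3 OR d must be 0, so both n3 = 0 and d = 0.
n3 = n2 OR b must be 0, so both n2 = 0 and b = 0.
Satisfying assignments:
  a=0, b=0, c=0, d=0, e=0, f=0
  a=0, b=0, c=0, d=0, e=0, f=1
  a=0, b=0, c=0, d=0, e=1, f=0
  a=1, b=0, c=0, d=0, e=0, f=0
  a=1, b=0, c=0, d=0, e=1, f=0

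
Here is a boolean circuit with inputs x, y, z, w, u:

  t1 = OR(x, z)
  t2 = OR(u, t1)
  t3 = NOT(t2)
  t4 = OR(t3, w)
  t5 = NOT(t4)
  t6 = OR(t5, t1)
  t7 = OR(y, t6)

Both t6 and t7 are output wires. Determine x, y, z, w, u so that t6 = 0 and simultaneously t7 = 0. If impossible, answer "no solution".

Check with x=0 y=0 z=0 w=0 u=0:
t1 = OR(x, z) = OR(0, 0) = 0
t2 = OR(u, t1) = OR(0, 0) = 0
t3 = NOT(t2) = NOT 0 = 1
t4 = OR(t3, w) = OR(1, 0) = 1
t5 = NOT(t4) = NOT 1 = 0
t6 = OR(t5, t1) = OR(0, 0) = 0
t7 = OR(y, t6) = OR(0, 0) = 0
So t6 = 0 and t7 = 0.

x=0 y=0 z=0 w=0 u=0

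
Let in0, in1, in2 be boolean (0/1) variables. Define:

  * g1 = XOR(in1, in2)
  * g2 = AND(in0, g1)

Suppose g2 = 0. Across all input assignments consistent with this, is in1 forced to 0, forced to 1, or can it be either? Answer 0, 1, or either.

either

Both values of in1 occur among assignments with g2 = 0:
  in1=0: in0=0, in1=0, in2=0
  in1=1: in0=0, in1=1, in2=0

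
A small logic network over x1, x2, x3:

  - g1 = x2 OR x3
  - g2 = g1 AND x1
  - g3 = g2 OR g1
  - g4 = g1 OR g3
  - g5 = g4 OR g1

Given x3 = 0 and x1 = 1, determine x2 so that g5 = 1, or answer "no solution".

x2=1

g5 = g4 OR g1 must be 1, so at least one of g4, g1 is 1.
Check with x3 = 0 and x1 = 1 and x2=1:
g1 = x2 OR x3 = 1 OR 0 = 1
g2 = g1 AND x1 = 1 AND 1 = 1
g3 = g2 OR g1 = 1 OR 1 = 1
g4 = g1 OR g3 = 1 OR 1 = 1
g5 = g4 OR g1 = 1 OR 1 = 1
So g5 = 1.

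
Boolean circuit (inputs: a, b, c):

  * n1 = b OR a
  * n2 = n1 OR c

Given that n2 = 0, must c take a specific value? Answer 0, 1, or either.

n2 = n1 OR c must be 0, so both n1 = 0 and c = 0.
n1 = b OR a must be 0, so both b = 0 and a = 0.
Every assignment with n2 = 0 has c = 0; there are 1 such assignment(s).
  a=0, b=0, c=0

0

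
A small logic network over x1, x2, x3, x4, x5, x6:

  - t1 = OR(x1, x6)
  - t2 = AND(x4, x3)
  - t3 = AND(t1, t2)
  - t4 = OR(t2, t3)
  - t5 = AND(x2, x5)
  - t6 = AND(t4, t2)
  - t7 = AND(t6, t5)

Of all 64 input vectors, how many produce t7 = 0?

t7 = AND(t6, t5) must be 0, so at least one of t6, t5 is 0.
Enumerating the 64 input combinations, 60 give t7 = 0 and 4 give t7 = 1.

60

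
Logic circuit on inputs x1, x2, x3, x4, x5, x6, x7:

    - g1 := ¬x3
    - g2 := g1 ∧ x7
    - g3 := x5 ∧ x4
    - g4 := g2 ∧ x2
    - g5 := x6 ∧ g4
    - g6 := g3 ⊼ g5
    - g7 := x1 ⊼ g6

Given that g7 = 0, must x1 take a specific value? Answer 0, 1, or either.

1

g7 = x1 ⊼ g6 must be 0, so both x1 = 1 and g6 = 1.
g6 = g3 ⊼ g5 must be 1, so at least one of g3, g5 is 0.
Every assignment with g7 = 0 has x1 = 1; there are 63 such assignment(s).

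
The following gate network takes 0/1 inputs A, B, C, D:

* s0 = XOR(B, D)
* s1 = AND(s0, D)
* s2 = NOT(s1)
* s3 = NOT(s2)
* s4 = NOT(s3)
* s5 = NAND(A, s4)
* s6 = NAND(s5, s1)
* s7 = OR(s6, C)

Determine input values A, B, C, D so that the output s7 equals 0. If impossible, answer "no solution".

Check with A=1, B=0, C=0, D=1:
s0 = XOR(B, D) = XOR(0, 1) = 1
s1 = AND(s0, D) = AND(1, 1) = 1
s2 = NOT(s1) = NOT 1 = 0
s3 = NOT(s2) = NOT 0 = 1
s4 = NOT(s3) = NOT 1 = 0
s5 = NAND(A, s4) = NAND(1, 0) = 1
s6 = NAND(s5, s1) = NAND(1, 1) = 0
s7 = OR(s6, C) = OR(0, 0) = 0
So s7 = 0 as required.

A=1, B=0, C=0, D=1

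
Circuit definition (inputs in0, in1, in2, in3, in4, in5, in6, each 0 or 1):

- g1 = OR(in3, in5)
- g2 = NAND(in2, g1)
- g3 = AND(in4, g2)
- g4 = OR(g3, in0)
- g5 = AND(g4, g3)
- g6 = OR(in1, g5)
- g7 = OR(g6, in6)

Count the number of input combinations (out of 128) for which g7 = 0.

g7 = OR(g6, in6) must be 0, so both g6 = 0 and in6 = 0.
g6 = OR(in1, g5) must be 0, so both in1 = 0 and g5 = 0.
Enumerating the 128 input combinations, 22 give g7 = 0 and 106 give g7 = 1.

22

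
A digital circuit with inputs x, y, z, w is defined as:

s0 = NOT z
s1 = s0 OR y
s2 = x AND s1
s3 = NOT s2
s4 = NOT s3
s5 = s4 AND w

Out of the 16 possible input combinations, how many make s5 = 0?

13

s5 = s4 AND w must be 0, so at least one of s4, w is 0.
Enumerating the 16 input combinations, 13 give s5 = 0 and 3 give s5 = 1.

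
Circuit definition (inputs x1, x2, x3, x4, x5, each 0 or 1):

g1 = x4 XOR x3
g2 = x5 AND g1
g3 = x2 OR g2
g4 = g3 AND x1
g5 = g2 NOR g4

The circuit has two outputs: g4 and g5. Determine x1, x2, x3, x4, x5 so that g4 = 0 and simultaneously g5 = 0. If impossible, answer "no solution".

x1=0, x2=1, x3=1, x4=0, x5=1

Check with x1=0, x2=1, x3=1, x4=0, x5=1:
g1 = x4 XOR x3 = 0 XOR 1 = 1
g2 = x5 AND g1 = 1 AND 1 = 1
g3 = x2 OR g2 = 1 OR 1 = 1
g4 = g3 AND x1 = 1 AND 0 = 0
g5 = g2 NOR g4 = 1 NOR 0 = 0
So g4 = 0 and g5 = 0.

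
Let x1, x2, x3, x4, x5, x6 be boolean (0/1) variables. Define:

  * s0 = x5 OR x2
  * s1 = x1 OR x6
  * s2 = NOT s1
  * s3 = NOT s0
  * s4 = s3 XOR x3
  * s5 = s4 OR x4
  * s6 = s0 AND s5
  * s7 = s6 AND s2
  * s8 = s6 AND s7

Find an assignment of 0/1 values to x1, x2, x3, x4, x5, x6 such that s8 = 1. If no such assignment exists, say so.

x1=0 x2=0 x3=1 x4=0 x5=1 x6=0

s8 = s6 AND s7 must be 1, so both s6 = 1 and s7 = 1.
s6 = s0 AND s5 must be 1, so both s0 = 1 and s5 = 1.
s7 = s6 AND s2 must be 1, so both s6 = 1 and s2 = 1.
Check with x1=0 x2=0 x3=1 x4=0 x5=1 x6=0:
s0 = x5 OR x2 = 1 OR 0 = 1
s1 = x1 OR x6 = 0 OR 0 = 0
s2 = NOT s1 = NOT 0 = 1
s3 = NOT s0 = NOT 1 = 0
s4 = s3 XOR x3 = 0 XOR 1 = 1
s5 = s4 OR x4 = 1 OR 0 = 1
s6 = s0 AND s5 = 1 AND 1 = 1
s7 = s6 AND s2 = 1 AND 1 = 1
s8 = s6 AND s7 = 1 AND 1 = 1
So s8 = 1 as required.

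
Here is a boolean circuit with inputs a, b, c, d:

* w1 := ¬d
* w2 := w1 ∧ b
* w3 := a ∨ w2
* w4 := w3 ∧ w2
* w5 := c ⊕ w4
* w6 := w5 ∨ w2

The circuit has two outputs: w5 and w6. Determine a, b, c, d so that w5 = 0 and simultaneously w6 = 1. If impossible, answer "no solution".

a=1, b=1, c=1, d=0

Check with a=1, b=1, c=1, d=0:
w1 = ¬d = ¬0 = 1
w2 = w1 ∧ b = 1 ∧ 1 = 1
w3 = a ∨ w2 = 1 ∨ 1 = 1
w4 = w3 ∧ w2 = 1 ∧ 1 = 1
w5 = c ⊕ w4 = 1 ⊕ 1 = 0
w6 = w5 ∨ w2 = 0 ∨ 1 = 1
So w5 = 0 and w6 = 1.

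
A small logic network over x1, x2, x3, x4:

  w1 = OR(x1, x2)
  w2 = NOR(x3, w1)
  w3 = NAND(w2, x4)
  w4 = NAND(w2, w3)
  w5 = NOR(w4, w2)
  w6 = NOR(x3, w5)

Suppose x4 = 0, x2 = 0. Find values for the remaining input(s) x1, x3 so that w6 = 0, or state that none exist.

w6 = NOR(x3, w5) must be 0, so at least one of x3, w5 is 1.
Check with x4 = 0, x2 = 0 and x1=0, x3=1:
w1 = OR(x1, x2) = OR(0, 0) = 0
w2 = NOR(x3, w1) = NOR(1, 0) = 0
w3 = NAND(w2, x4) = NAND(0, 0) = 1
w4 = NAND(w2, w3) = NAND(0, 1) = 1
w5 = NOR(w4, w2) = NOR(1, 0) = 0
w6 = NOR(x3, w5) = NOR(1, 0) = 0
So w6 = 0.

x1=0 x3=1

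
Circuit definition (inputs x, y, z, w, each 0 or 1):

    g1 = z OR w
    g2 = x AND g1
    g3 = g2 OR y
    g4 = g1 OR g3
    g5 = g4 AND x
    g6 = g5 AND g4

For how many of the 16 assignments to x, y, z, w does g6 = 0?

9

g6 = g5 AND g4 must be 0, so at least one of g5, g4 is 0.
Enumerating the 16 input combinations, 9 give g6 = 0 and 7 give g6 = 1.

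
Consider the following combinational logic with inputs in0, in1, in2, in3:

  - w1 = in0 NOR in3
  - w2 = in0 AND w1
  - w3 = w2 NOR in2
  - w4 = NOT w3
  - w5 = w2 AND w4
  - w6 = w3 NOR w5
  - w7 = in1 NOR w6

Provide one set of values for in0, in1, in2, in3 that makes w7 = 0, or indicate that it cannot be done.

w7 = in1 NOR w6 must be 0, so at least one of in1, w6 is 1.
Check with in0=0, in1=1, in2=1, in3=0:
w1 = in0 NOR in3 = 0 NOR 0 = 1
w2 = in0 AND w1 = 0 AND 1 = 0
w3 = w2 NOR in2 = 0 NOR 1 = 0
w4 = NOT w3 = NOT 0 = 1
w5 = w2 AND w4 = 0 AND 1 = 0
w6 = w3 NOR w5 = 0 NOR 0 = 1
w7 = in1 NOR w6 = 1 NOR 1 = 0
So w7 = 0 as required.

in0=0, in1=1, in2=1, in3=0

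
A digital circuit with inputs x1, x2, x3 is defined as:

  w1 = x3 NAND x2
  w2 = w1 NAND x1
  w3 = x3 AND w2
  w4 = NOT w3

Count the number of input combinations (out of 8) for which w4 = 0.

3

w4 = NOT w3 must be 0, so w3 = 1.
Satisfying assignments:
  x1=0, x2=0, x3=1
  x1=0, x2=1, x3=1
  x1=1, x2=1, x3=1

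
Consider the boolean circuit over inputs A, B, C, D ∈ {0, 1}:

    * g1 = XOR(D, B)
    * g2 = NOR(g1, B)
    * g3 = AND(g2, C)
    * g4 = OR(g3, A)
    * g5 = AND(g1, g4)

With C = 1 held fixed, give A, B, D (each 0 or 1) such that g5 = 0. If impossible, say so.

A=0, B=0, D=1

g5 = AND(g1, g4) must be 0, so at least one of g1, g4 is 0.
Check with C = 1 and A=0, B=0, D=1:
g1 = XOR(D, B) = XOR(1, 0) = 1
g2 = NOR(g1, B) = NOR(1, 0) = 0
g3 = AND(g2, C) = AND(0, 1) = 0
g4 = OR(g3, A) = OR(0, 0) = 0
g5 = AND(g1, g4) = AND(1, 0) = 0
So g5 = 0.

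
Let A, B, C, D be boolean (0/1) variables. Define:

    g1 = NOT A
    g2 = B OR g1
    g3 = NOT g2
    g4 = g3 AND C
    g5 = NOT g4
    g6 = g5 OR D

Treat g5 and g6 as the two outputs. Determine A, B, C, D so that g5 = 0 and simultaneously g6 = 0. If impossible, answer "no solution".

A=1, B=0, C=1, D=0

Check with A=1, B=0, C=1, D=0:
g1 = NOT A = NOT 1 = 0
g2 = B OR g1 = 0 OR 0 = 0
g3 = NOT g2 = NOT 0 = 1
g4 = g3 AND C = 1 AND 1 = 1
g5 = NOT g4 = NOT 1 = 0
g6 = g5 OR D = 0 OR 0 = 0
So g5 = 0 and g6 = 0.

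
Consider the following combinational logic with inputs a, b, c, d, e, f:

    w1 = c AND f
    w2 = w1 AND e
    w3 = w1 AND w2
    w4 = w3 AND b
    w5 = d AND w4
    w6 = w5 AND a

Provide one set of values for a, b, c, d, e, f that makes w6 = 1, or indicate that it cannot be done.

w6 = w5 AND a must be 1, so both w5 = 1 and a = 1.
w5 = d AND w4 must be 1, so both d = 1 and w4 = 1.
Check with a=1 b=1 c=1 d=1 e=1 f=1:
w1 = c AND f = 1 AND 1 = 1
w2 = w1 AND e = 1 AND 1 = 1
w3 = w1 AND w2 = 1 AND 1 = 1
w4 = w3 AND b = 1 AND 1 = 1
w5 = d AND w4 = 1 AND 1 = 1
w6 = w5 AND a = 1 AND 1 = 1
So w6 = 1 as required.

a=1 b=1 c=1 d=1 e=1 f=1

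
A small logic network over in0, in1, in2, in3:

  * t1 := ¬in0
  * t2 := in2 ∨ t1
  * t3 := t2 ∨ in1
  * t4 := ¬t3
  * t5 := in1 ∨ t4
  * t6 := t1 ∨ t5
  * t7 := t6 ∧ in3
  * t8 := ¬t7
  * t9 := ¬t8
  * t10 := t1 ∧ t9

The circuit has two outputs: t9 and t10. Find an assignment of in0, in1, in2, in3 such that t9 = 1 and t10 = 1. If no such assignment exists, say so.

in0=0, in1=0, in2=0, in3=1

Check with in0=0, in1=0, in2=0, in3=1:
t1 = ¬in0 = ¬0 = 1
t2 = in2 ∨ t1 = 0 ∨ 1 = 1
t3 = t2 ∨ in1 = 1 ∨ 0 = 1
t4 = ¬t3 = ¬1 = 0
t5 = in1 ∨ t4 = 0 ∨ 0 = 0
t6 = t1 ∨ t5 = 1 ∨ 0 = 1
t7 = t6 ∧ in3 = 1 ∧ 1 = 1
t8 = ¬t7 = ¬1 = 0
t9 = ¬t8 = ¬0 = 1
t10 = t1 ∧ t9 = 1 ∧ 1 = 1
So t9 = 1 and t10 = 1.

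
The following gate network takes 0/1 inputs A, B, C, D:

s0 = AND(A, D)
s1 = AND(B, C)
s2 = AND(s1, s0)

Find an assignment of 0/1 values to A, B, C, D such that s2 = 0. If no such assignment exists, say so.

s2 = AND(s1, s0) must be 0, so at least one of s1, s0 is 0.
Check with A=0, B=0, C=0, D=1:
s0 = AND(A, D) = AND(0, 1) = 0
s1 = AND(B, C) = AND(0, 0) = 0
s2 = AND(s1, s0) = AND(0, 0) = 0
So s2 = 0 as required.

A=0, B=0, C=0, D=1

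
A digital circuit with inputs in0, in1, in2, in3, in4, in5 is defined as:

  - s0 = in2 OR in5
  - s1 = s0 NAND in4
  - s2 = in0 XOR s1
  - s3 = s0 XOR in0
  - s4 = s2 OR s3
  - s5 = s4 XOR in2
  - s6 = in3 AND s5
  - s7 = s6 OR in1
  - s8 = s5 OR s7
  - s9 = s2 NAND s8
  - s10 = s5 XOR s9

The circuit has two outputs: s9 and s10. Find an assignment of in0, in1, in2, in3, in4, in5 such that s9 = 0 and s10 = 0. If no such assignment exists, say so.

Check with in0=1, in1=1, in2=1, in3=1, in4=1, in5=1:
s0 = in2 OR in5 = 1 OR 1 = 1
s1 = s0 NAND in4 = 1 NAND 1 = 0
s2 = in0 XOR s1 = 1 XOR 0 = 1
s3 = s0 XOR in0 = 1 XOR 1 = 0
s4 = s2 OR s3 = 1 OR 0 = 1
s5 = s4 XOR in2 = 1 XOR 1 = 0
s6 = in3 AND s5 = 1 AND 0 = 0
s7 = s6 OR in1 = 0 OR 1 = 1
s8 = s5 OR s7 = 0 OR 1 = 1
s9 = s2 NAND s8 = 1 NAND 1 = 0
s10 = s5 XOR s9 = 0 XOR 0 = 0
So s9 = 0 and s10 = 0.

in0=1, in1=1, in2=1, in3=1, in4=1, in5=1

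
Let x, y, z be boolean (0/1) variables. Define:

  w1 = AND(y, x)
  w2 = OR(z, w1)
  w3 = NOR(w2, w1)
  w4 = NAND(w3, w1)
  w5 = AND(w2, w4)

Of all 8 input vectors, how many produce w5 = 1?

w5 = AND(w2, w4) must be 1, so both w2 = 1 and w4 = 1.
Satisfying assignments:
  x=0, y=0, z=1
  x=0, y=1, z=1
  x=1, y=0, z=1
  x=1, y=1, z=0
  x=1, y=1, z=1

5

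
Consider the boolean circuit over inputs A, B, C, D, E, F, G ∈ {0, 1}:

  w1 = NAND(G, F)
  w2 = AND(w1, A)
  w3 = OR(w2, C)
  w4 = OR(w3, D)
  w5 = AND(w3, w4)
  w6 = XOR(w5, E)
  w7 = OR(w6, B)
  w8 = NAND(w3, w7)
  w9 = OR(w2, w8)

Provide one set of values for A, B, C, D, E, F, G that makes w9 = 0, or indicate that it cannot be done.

w9 = OR(w2, w8) must be 0, so both w2 = 0 and w8 = 0.
w2 = AND(w1, A) must be 0, so at least one of w1, A is 0.
w8 = NAND(w3, w7) must be 0, so both w3 = 1 and w7 = 1.
Check with A=0, B=1, C=1, D=1, E=1, F=1, G=1:
w1 = NAND(G, F) = NAND(1, 1) = 0
w2 = AND(w1, A) = AND(0, 0) = 0
w3 = OR(w2, C) = OR(0, 1) = 1
w4 = OR(w3, D) = OR(1, 1) = 1
w5 = AND(w3, w4) = AND(1, 1) = 1
w6 = XOR(w5, E) = XOR(1, 1) = 0
w7 = OR(w6, B) = OR(0, 1) = 1
w8 = NAND(w3, w7) = NAND(1, 1) = 0
w9 = OR(w2, w8) = OR(0, 0) = 0
So w9 = 0 as required.

A=0, B=1, C=1, D=1, E=1, F=1, G=1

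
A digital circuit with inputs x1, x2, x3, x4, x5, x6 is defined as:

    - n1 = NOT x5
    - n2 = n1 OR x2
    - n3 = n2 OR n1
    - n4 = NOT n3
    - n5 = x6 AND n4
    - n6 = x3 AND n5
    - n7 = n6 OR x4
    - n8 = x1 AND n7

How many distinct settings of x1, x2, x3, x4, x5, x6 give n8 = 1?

n8 = x1 AND n7 must be 1, so both x1 = 1 and n7 = 1.
n7 = n6 OR x4 must be 1, so at least one of n6, x4 is 1.
Enumerating the 64 input combinations, 17 give n8 = 1 and 47 give n8 = 0.

17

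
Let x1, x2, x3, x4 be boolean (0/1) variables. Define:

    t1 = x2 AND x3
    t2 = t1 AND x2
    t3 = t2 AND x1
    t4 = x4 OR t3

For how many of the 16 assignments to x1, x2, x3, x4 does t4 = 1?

t4 = x4 OR t3 must be 1, so at least one of x4, t3 is 1.
Enumerating the 16 input combinations, 9 give t4 = 1 and 7 give t4 = 0.

9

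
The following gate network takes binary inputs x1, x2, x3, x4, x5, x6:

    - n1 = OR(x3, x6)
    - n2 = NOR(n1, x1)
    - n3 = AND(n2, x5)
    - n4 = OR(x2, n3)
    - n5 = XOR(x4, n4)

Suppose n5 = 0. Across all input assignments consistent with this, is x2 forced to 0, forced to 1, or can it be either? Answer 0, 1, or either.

Both values of x2 occur among assignments with n5 = 0:
  x2=0: x1=0, x2=0, x3=0, x4=0, x5=0, x6=0
  x2=1: x1=0, x2=1, x3=0, x4=1, x5=0, x6=0

either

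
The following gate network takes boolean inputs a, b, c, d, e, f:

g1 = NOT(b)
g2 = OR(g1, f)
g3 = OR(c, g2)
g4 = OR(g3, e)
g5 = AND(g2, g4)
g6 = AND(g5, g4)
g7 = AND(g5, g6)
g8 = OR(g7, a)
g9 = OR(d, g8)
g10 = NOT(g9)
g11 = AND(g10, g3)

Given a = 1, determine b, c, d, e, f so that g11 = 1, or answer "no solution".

no solution exists

With a = 1 fixed, none of the 32 settings of b, c, d, e, f give g11 = 1.
For example, with b=1, c=1, d=0, e=0, f=0:
g1 = NOT(b) = NOT 1 = 0
g2 = OR(g1, f) = OR(0, 0) = 0
g3 = OR(c, g2) = OR(1, 0) = 1
g4 = OR(g3, e) = OR(1, 0) = 1
g5 = AND(g2, g4) = AND(0, 1) = 0
g6 = AND(g5, g4) = AND(0, 1) = 0
g7 = AND(g5, g6) = AND(0, 0) = 0
g8 = OR(g7, a) = OR(0, 1) = 1
g9 = OR(d, g8) = OR(0, 1) = 1
g10 = NOT(g9) = NOT 1 = 0
g11 = AND(g10, g3) = AND(0, 1) = 0
giving g11 = 0 ≠ 1.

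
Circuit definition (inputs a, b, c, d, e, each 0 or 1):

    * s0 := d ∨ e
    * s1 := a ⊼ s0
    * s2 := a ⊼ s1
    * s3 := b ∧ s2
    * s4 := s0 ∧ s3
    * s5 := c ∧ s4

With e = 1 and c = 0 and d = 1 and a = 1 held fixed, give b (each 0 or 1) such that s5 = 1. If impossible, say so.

no solution exists

With e = 1 and c = 0 and d = 1 and a = 1 fixed, none of the 2 settings of b give s5 = 1.
For example, with b=0:
s0 = d ∨ e = 1 ∨ 1 = 1
s1 = a ⊼ s0 = 1 ⊼ 1 = 0
s2 = a ⊼ s1 = 1 ⊼ 0 = 1
s3 = b ∧ s2 = 0 ∧ 1 = 0
s4 = s0 ∧ s3 = 1 ∧ 0 = 0
s5 = c ∧ s4 = 0 ∧ 0 = 0
giving s5 = 0 ≠ 1.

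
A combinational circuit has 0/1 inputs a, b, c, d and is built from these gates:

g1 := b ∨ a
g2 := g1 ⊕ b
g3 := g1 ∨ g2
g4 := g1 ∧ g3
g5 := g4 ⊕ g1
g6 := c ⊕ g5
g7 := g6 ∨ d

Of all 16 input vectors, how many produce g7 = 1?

12

g7 = g6 ∨ d must be 1, so at least one of g6, d is 1.
Enumerating the 16 input combinations, 12 give g7 = 1 and 4 give g7 = 0.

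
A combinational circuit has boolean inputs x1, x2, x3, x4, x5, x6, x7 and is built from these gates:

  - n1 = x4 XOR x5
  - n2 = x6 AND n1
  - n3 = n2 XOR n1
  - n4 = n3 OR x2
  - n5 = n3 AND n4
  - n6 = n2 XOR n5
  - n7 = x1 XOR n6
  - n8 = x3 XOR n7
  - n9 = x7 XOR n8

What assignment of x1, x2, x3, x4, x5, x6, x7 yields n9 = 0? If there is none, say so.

x1=1 x2=0 x3=1 x4=0 x5=1 x6=1 x7=1

Check with x1=1 x2=0 x3=1 x4=0 x5=1 x6=1 x7=1:
n1 = x4 XOR x5 = 0 XOR 1 = 1
n2 = x6 AND n1 = 1 AND 1 = 1
n3 = n2 XOR n1 = 1 XOR 1 = 0
n4 = n3 OR x2 = 0 OR 0 = 0
n5 = n3 AND n4 = 0 AND 0 = 0
n6 = n2 XOR n5 = 1 XOR 0 = 1
n7 = x1 XOR n6 = 1 XOR 1 = 0
n8 = x3 XOR n7 = 1 XOR 0 = 1
n9 = x7 XOR n8 = 1 XOR 1 = 0
So n9 = 0 as required.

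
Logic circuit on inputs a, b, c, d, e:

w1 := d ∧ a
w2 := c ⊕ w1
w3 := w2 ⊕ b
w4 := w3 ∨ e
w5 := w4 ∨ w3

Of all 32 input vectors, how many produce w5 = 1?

24

w5 = w4 ∨ w3 must be 1, so at least one of w4, w3 is 1.
Enumerating the 32 input combinations, 24 give w5 = 1 and 8 give w5 = 0.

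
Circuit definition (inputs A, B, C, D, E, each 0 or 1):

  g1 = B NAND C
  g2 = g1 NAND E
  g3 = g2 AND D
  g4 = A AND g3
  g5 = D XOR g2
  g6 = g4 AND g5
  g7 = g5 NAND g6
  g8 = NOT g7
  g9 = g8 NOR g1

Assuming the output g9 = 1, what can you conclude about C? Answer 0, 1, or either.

1

g9 = g8 NOR g1 must be 1, so both g8 = 0 and g1 = 0.
Every assignment with g9 = 1 has C = 1; there are 8 such assignment(s).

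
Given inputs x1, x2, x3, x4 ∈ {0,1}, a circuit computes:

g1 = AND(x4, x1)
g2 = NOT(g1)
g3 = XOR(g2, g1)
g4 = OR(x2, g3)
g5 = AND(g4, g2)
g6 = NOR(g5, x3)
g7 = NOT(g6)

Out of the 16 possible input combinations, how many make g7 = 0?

g7 = NOT(g6) must be 0, so g6 = 1.
g6 = NOR(g5, x3) must be 1, so both g5 = 0 and x3 = 0.
g5 = AND(g4, g2) must be 0, so at least one of g4, g2 is 0.
Satisfying assignments:
  x1=1, x2=0, x3=0, x4=1
  x1=1, x2=1, x3=0, x4=1

2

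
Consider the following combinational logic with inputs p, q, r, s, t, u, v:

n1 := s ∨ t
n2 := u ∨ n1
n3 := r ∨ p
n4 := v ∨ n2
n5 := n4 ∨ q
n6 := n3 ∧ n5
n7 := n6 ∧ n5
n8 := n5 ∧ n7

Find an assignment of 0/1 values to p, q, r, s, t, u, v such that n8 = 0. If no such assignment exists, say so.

p=0, q=1, r=0, s=0, t=0, u=0, v=1

Check with p=0, q=1, r=0, s=0, t=0, u=0, v=1:
n1 = s ∨ t = 0 ∨ 0 = 0
n2 = u ∨ n1 = 0 ∨ 0 = 0
n3 = r ∨ p = 0 ∨ 0 = 0
n4 = v ∨ n2 = 1 ∨ 0 = 1
n5 = n4 ∨ q = 1 ∨ 1 = 1
n6 = n3 ∧ n5 = 0 ∧ 1 = 0
n7 = n6 ∧ n5 = 0 ∧ 1 = 0
n8 = n5 ∧ n7 = 1 ∧ 0 = 0
So n8 = 0 as required.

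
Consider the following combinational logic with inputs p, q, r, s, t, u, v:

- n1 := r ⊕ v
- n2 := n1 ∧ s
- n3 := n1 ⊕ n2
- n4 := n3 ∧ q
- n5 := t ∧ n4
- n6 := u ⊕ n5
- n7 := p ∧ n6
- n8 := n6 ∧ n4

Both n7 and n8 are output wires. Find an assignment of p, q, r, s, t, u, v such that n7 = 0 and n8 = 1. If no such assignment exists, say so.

Check with p=0, q=1, r=0, s=0, t=0, u=1, v=1:
n1 = r ⊕ v = 0 ⊕ 1 = 1
n2 = n1 ∧ s = 1 ∧ 0 = 0
n3 = n1 ⊕ n2 = 1 ⊕ 0 = 1
n4 = n3 ∧ q = 1 ∧ 1 = 1
n5 = t ∧ n4 = 0 ∧ 1 = 0
n6 = u ⊕ n5 = 1 ⊕ 0 = 1
n7 = p ∧ n6 = 0 ∧ 1 = 0
n8 = n6 ∧ n4 = 1 ∧ 1 = 1
So n7 = 0 and n8 = 1.

p=0, q=1, r=0, s=0, t=0, u=1, v=1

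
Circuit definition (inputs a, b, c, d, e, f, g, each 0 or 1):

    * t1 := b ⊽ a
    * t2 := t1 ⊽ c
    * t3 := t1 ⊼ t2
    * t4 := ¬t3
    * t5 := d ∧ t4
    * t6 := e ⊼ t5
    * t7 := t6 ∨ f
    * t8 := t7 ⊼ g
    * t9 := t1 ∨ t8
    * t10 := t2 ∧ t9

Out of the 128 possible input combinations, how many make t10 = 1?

24

t10 = t2 ∧ t9 must be 1, so both t2 = 1 and t9 = 1.
Enumerating the 128 input combinations, 24 give t10 = 1 and 104 give t10 = 0.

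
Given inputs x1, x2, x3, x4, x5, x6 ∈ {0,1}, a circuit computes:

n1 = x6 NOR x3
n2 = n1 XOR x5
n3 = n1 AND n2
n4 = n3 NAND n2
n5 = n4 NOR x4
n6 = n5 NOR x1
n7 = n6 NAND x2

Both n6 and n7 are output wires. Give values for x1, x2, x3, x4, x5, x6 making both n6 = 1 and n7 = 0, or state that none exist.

Check with x1=0 x2=1 x3=0 x4=1 x5=0 x6=0:
n1 = x6 NOR x3 = 0 NOR 0 = 1
n2 = n1 XOR x5 = 1 XOR 0 = 1
n3 = n1 AND n2 = 1 AND 1 = 1
n4 = n3 NAND n2 = 1 NAND 1 = 0
n5 = n4 NOR x4 = 0 NOR 1 = 0
n6 = n5 NOR x1 = 0 NOR 0 = 1
n7 = n6 NAND x2 = 1 NAND 1 = 0
So n6 = 1 and n7 = 0.

x1=0 x2=1 x3=0 x4=1 x5=0 x6=0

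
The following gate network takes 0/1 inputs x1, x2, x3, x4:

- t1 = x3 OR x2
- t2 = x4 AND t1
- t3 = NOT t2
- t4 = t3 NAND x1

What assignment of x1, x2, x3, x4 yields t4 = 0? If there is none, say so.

t4 = t3 NAND x1 must be 0, so both t3 = 1 and x1 = 1.
t3 = NOT t2 must be 1, so t2 = 0.
t2 = x4 AND t1 must be 0, so at least one of x4, t1 is 0.
Check with x1=1 x2=0 x3=1 x4=0:
t1 = x3 OR x2 = 1 OR 0 = 1
t2 = x4 AND t1 = 0 AND 1 = 0
t3 = NOT t2 = NOT 0 = 1
t4 = t3 NAND x1 = 1 NAND 1 = 0
So t4 = 0 as required.

x1=1 x2=0 x3=1 x4=0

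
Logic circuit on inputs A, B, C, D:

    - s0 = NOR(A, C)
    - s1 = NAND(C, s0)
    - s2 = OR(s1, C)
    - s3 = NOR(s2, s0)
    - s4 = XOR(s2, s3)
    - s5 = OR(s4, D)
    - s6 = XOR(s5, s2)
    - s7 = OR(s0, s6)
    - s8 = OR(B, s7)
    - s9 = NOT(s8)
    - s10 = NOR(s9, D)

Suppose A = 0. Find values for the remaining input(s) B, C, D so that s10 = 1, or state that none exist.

B=0, C=0, D=0

s10 = NOR(s9, D) must be 1, so both s9 = 0 and D = 0.
s9 = NOT(s8) must be 0, so s8 = 1.
Check with A = 0 and B=0, C=0, D=0:
s0 = NOR(A, C) = NOR(0, 0) = 1
s1 = NAND(C, s0) = NAND(0, 1) = 1
s2 = OR(s1, C) = OR(1, 0) = 1
s3 = NOR(s2, s0) = NOR(1, 1) = 0
s4 = XOR(s2, s3) = XOR(1, 0) = 1
s5 = OR(s4, D) = OR(1, 0) = 1
s6 = XOR(s5, s2) = XOR(1, 1) = 0
s7 = OR(s0, s6) = OR(1, 0) = 1
s8 = OR(B, s7) = OR(0, 1) = 1
s9 = NOT(s8) = NOT 1 = 0
s10 = NOR(s9, D) = NOR(0, 0) = 1
So s10 = 1.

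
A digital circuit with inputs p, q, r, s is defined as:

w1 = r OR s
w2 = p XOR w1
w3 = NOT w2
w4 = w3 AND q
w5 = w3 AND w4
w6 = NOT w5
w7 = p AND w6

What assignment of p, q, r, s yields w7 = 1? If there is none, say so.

w7 = p AND w6 must be 1, so both p = 1 and w6 = 1.
w6 = NOT w5 must be 1, so w5 = 0.
w5 = w3 AND w4 must be 0, so at least one of w3, w4 is 0.
Check with p=1 q=0 r=1 s=0:
w1 = r OR s = 1 OR 0 = 1
w2 = p XOR w1 = 1 XOR 1 = 0
w3 = NOT w2 = NOT 0 = 1
w4 = w3 AND q = 1 AND 0 = 0
w5 = w3 AND w4 = 1 AND 0 = 0
w6 = NOT w5 = NOT 0 = 1
w7 = p AND w6 = 1 AND 1 = 1
So w7 = 1 as required.

p=1 q=0 r=1 s=0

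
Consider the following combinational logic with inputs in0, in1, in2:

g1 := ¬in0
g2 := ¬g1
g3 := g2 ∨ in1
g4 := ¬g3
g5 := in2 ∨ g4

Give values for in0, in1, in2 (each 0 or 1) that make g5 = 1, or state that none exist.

Check with in0=0, in1=1, in2=1:
g1 = ¬in0 = ¬0 = 1
g2 = ¬g1 = ¬1 = 0
g3 = g2 ∨ in1 = 0 ∨ 1 = 1
g4 = ¬g3 = ¬1 = 0
g5 = in2 ∨ g4 = 1 ∨ 0 = 1
So g5 = 1 as required.

in0=0, in1=1, in2=1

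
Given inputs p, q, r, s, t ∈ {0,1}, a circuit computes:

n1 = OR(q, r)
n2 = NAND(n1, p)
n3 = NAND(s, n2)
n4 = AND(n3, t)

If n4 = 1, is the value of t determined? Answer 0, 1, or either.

1

n4 = AND(n3, t) must be 1, so both n3 = 1 and t = 1.
n3 = NAND(s, n2) must be 1, so at least one of s, n2 is 0.
Every assignment with n4 = 1 has t = 1; there are 11 such assignment(s).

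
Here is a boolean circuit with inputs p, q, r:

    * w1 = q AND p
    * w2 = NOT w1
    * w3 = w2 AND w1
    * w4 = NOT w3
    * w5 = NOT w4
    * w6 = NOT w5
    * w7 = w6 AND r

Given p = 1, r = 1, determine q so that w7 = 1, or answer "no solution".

Check with p = 1, r = 1 and q=1:
w1 = q AND p = 1 AND 1 = 1
w2 = NOT w1 = NOT 1 = 0
w3 = w2 AND w1 = 0 AND 1 = 0
w4 = NOT w3 = NOT 0 = 1
w5 = NOT w4 = NOT 1 = 0
w6 = NOT w5 = NOT 0 = 1
w7 = w6 AND r = 1 AND 1 = 1
So w7 = 1.

q=1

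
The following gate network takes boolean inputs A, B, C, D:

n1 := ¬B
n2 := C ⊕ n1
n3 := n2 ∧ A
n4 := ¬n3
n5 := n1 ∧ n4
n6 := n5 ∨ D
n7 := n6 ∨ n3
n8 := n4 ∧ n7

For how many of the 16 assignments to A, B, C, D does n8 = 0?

n8 = n4 ∧ n7 must be 0, so at least one of n4, n7 is 0.
Enumerating the 16 input combinations, 7 give n8 = 0 and 9 give n8 = 1.

7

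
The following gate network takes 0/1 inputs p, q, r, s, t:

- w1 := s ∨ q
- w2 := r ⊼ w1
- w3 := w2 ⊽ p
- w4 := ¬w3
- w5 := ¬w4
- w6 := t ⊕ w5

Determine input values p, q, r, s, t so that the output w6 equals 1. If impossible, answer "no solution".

p=1, q=0, r=1, s=0, t=1

Check with p=1, q=0, r=1, s=0, t=1:
w1 = s ∨ q = 0 ∨ 0 = 0
w2 = r ⊼ w1 = 1 ⊼ 0 = 1
w3 = w2 ⊽ p = 1 ⊽ 1 = 0
w4 = ¬w3 = ¬0 = 1
w5 = ¬w4 = ¬1 = 0
w6 = t ⊕ w5 = 1 ⊕ 0 = 1
So w6 = 1 as required.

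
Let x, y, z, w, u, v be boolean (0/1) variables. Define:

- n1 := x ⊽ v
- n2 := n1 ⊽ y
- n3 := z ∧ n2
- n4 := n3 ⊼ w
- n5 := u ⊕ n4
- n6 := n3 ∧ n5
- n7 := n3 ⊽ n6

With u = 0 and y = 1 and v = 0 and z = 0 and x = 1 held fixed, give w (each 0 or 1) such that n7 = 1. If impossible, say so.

n7 = n3 ⊽ n6 must be 1, so both n3 = 0 and n6 = 0.
n3 = z ∧ n2 must be 0, so at least one of z, n2 is 0.
Check with u = 0 and y = 1 and v = 0 and z = 0 and x = 1 and w=1:
n1 = x ⊽ v = 1 ⊽ 0 = 0
n2 = n1 ⊽ y = 0 ⊽ 1 = 0
n3 = z ∧ n2 = 0 ∧ 0 = 0
n4 = n3 ⊼ w = 0 ⊼ 1 = 1
n5 = u ⊕ n4 = 0 ⊕ 1 = 1
n6 = n3 ∧ n5 = 0 ∧ 1 = 0
n7 = n3 ⊽ n6 = 0 ⊽ 0 = 1
So n7 = 1.

w=1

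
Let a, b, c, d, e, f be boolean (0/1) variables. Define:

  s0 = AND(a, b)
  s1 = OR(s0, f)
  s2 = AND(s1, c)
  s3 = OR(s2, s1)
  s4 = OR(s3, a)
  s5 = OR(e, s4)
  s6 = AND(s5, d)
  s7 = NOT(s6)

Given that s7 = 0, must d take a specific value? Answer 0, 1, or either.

s7 = NOT(s6) must be 0, so s6 = 1.
s6 = AND(s5, d) must be 1, so both s5 = 1 and d = 1.
Every assignment with s7 = 0 has d = 1; there are 28 such assignment(s).

1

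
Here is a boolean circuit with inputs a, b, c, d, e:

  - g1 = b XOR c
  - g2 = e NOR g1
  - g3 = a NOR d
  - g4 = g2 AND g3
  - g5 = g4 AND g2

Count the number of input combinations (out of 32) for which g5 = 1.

2

g5 = g4 AND g2 must be 1, so both g4 = 1 and g2 = 1.
Satisfying assignments:
  a=0, b=0, c=0, d=0, e=0
  a=0, b=1, c=1, d=0, e=0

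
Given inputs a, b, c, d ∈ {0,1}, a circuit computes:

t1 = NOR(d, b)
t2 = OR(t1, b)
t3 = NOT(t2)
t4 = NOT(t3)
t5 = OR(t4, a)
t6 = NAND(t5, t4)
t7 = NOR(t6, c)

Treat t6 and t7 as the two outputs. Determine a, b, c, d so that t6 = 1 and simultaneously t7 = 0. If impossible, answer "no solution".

Check with a=0 b=0 c=1 d=1:
t1 = NOR(d, b) = NOR(1, 0) = 0
t2 = OR(t1, b) = OR(0, 0) = 0
t3 = NOT(t2) = NOT 0 = 1
t4 = NOT(t3) = NOT 1 = 0
t5 = OR(t4, a) = OR(0, 0) = 0
t6 = NAND(t5, t4) = NAND(0, 0) = 1
t7 = NOR(t6, c) = NOR(1, 1) = 0
So t6 = 1 and t7 = 0.

a=0 b=0 c=1 d=1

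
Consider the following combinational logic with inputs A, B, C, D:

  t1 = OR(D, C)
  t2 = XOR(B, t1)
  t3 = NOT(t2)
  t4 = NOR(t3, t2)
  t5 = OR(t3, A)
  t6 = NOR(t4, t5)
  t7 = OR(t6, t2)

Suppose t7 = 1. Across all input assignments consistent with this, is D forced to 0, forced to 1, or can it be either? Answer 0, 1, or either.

either

Both values of D occur among assignments with t7 = 1:
  D=0: A=0, B=0, C=1, D=0
  D=1: A=0, B=0, C=0, D=1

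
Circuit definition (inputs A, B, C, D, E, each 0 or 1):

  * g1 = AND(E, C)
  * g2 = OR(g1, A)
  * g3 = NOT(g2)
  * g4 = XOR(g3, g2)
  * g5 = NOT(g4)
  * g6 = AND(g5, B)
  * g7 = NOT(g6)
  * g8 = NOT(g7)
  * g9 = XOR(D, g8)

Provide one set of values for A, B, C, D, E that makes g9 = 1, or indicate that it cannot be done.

Check with A=1, B=1, C=1, D=1, E=1:
g1 = AND(E, C) = AND(1, 1) = 1
g2 = OR(g1, A) = OR(1, 1) = 1
g3 = NOT(g2) = NOT 1 = 0
g4 = XOR(g3, g2) = XOR(0, 1) = 1
g5 = NOT(g4) = NOT 1 = 0
g6 = AND(g5, B) = AND(0, 1) = 0
g7 = NOT(g6) = NOT 0 = 1
g8 = NOT(g7) = NOT 1 = 0
g9 = XOR(D, g8) = XOR(1, 0) = 1
So g9 = 1 as required.

A=1, B=1, C=1, D=1, E=1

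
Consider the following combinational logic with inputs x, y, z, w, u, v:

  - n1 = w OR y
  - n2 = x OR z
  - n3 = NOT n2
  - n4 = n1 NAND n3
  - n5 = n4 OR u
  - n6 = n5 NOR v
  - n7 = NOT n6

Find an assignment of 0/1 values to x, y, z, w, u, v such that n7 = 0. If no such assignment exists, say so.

x=0, y=0, z=0, w=1, u=0, v=0

Check with x=0, y=0, z=0, w=1, u=0, v=0:
n1 = w OR y = 1 OR 0 = 1
n2 = x OR z = 0 OR 0 = 0
n3 = NOT n2 = NOT 0 = 1
n4 = n1 NAND n3 = 1 NAND 1 = 0
n5 = n4 OR u = 0 OR 0 = 0
n6 = n5 NOR v = 0 NOR 0 = 1
n7 = NOT n6 = NOT 1 = 0
So n7 = 0 as required.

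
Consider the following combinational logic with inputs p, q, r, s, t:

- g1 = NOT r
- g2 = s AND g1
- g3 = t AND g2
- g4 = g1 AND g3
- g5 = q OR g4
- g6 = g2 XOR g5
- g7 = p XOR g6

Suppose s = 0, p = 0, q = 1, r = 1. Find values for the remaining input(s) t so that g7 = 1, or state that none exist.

g7 = p XOR g6 must be 1, so p and g6 differ.
Check with s = 0, p = 0, q = 1, r = 1 and t=1:
g1 = NOT r = NOT 1 = 0
g2 = s AND g1 = 0 AND 0 = 0
g3 = t AND g2 = 1 AND 0 = 0
g4 = g1 AND g3 = 0 AND 0 = 0
g5 = q OR g4 = 1 OR 0 = 1
g6 = g2 XOR g5 = 0 XOR 1 = 1
g7 = p XOR g6 = 0 XOR 1 = 1
So g7 = 1.

t=1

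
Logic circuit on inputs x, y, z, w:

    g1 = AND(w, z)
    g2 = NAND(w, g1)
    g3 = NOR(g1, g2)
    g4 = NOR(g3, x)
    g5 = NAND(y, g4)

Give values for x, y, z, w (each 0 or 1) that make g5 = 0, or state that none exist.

x=0, y=1, z=1, w=0

g5 = NAND(y, g4) must be 0, so both y = 1 and g4 = 1.
Check with x=0, y=1, z=1, w=0:
g1 = AND(w, z) = AND(0, 1) = 0
g2 = NAND(w, g1) = NAND(0, 0) = 1
g3 = NOR(g1, g2) = NOR(0, 1) = 0
g4 = NOR(g3, x) = NOR(0, 0) = 1
g5 = NAND(y, g4) = NAND(1, 1) = 0
So g5 = 0 as required.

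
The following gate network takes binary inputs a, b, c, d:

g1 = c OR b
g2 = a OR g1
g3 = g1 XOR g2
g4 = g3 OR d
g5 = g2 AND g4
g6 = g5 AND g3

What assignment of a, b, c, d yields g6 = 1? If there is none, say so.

a=1, b=0, c=0, d=0

g6 = g5 AND g3 must be 1, so both g5 = 1 and g3 = 1.
g5 = g2 AND g4 must be 1, so both g2 = 1 and g4 = 1.
g3 = g1 XOR g2 must be 1, so g1 and g2 differ.
Check with a=1, b=0, c=0, d=0:
g1 = c OR b = 0 OR 0 = 0
g2 = a OR g1 = 1 OR 0 = 1
g3 = g1 XOR g2 = 0 XOR 1 = 1
g4 = g3 OR d = 1 OR 0 = 1
g5 = g2 AND g4 = 1 AND 1 = 1
g6 = g5 AND g3 = 1 AND 1 = 1
So g6 = 1 as required.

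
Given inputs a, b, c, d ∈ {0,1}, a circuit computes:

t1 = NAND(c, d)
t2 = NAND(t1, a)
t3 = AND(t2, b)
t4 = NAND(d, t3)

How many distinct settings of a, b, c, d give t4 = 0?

3

t4 = NAND(d, t3) must be 0, so both d = 1 and t3 = 1.
Satisfying assignments:
  a=0, b=1, c=0, d=1
  a=0, b=1, c=1, d=1
  a=1, b=1, c=1, d=1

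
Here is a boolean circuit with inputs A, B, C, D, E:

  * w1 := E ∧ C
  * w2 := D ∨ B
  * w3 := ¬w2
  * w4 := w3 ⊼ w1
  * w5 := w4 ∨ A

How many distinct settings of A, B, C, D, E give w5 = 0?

1

w5 = w4 ∨ A must be 0, so both w4 = 0 and A = 0.
w4 = w3 ⊼ w1 must be 0, so both w3 = 1 and w1 = 1.
Satisfying assignments:
  A=0, B=0, C=1, D=0, E=1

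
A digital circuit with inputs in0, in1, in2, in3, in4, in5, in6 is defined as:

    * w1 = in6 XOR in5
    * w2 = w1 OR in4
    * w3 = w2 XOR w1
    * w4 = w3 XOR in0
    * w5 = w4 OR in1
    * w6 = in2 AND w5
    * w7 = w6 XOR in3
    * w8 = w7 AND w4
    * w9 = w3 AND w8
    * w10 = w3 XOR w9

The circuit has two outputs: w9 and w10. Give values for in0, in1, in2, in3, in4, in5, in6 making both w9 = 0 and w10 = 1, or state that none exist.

Check with in0=1 in1=0 in2=1 in3=0 in4=1 in5=0 in6=0:
w1 = in6 XOR in5 = 0 XOR 0 = 0
w2 = w1 OR in4 = 0 OR 1 = 1
w3 = w2 XOR w1 = 1 XOR 0 = 1
w4 = w3 XOR in0 = 1 XOR 1 = 0
w5 = w4 OR in1 = 0 OR 0 = 0
w6 = in2 AND w5 = 1 AND 0 = 0
w7 = w6 XOR in3 = 0 XOR 0 = 0
w8 = w7 AND w4 = 0 AND 0 = 0
w9 = w3 AND w8 = 1 AND 0 = 0
w10 = w3 XOR w9 = 1 XOR 0 = 1
So w9 = 0 and w10 = 1.

in0=1 in1=0 in2=1 in3=0 in4=1 in5=0 in6=0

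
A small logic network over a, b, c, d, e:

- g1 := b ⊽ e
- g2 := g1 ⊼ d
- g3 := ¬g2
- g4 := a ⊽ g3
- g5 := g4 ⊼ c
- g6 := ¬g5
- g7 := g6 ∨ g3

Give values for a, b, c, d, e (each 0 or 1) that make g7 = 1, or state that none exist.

a=0 b=0 c=1 d=0 e=1

Check with a=0 b=0 c=1 d=0 e=1:
g1 = b ⊽ e = 0 ⊽ 1 = 0
g2 = g1 ⊼ d = 0 ⊼ 0 = 1
g3 = ¬g2 = ¬1 = 0
g4 = a ⊽ g3 = 0 ⊽ 0 = 1
g5 = g4 ⊼ c = 1 ⊼ 1 = 0
g6 = ¬g5 = ¬0 = 1
g7 = g6 ∨ g3 = 1 ∨ 0 = 1
So g7 = 1 as required.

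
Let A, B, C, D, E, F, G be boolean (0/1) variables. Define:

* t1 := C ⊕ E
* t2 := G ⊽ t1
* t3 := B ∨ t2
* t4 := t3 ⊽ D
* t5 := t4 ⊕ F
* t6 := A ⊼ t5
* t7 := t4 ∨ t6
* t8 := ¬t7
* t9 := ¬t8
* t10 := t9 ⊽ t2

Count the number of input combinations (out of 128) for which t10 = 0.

t10 = t9 ⊽ t2 must be 0, so at least one of t9, t2 is 1.
Enumerating the 128 input combinations, 110 give t10 = 0 and 18 give t10 = 1.

110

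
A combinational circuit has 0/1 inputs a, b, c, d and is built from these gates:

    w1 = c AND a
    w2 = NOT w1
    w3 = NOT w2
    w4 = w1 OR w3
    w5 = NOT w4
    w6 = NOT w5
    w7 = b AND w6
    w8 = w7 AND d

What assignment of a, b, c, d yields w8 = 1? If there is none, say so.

w8 = w7 AND d must be 1, so both w7 = 1 and d = 1.
w7 = b AND w6 must be 1, so both b = 1 and w6 = 1.
w6 = NOT w5 must be 1, so w5 = 0.
Check with a=1, b=1, c=1, d=1:
w1 = c AND a = 1 AND 1 = 1
w2 = NOT w1 = NOT 1 = 0
w3 = NOT w2 = NOT 0 = 1
w4 = w1 OR w3 = 1 OR 1 = 1
w5 = NOT w4 = NOT 1 = 0
w6 = NOT w5 = NOT 0 = 1
w7 = b AND w6 = 1 AND 1 = 1
w8 = w7 AND d = 1 AND 1 = 1
So w8 = 1 as required.

a=1, b=1, c=1, d=1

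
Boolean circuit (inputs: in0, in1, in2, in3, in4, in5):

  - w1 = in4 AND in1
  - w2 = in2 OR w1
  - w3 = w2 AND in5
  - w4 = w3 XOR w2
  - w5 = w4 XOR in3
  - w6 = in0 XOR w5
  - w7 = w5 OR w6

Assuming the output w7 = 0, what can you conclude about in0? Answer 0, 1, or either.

0

w7 = w5 OR w6 must be 0, so both w5 = 0 and w6 = 0.
w5 = w4 XOR in3 must be 0, so w4 and in3 are equal.
Every assignment with w7 = 0 has in0 = 0; there are 16 such assignment(s).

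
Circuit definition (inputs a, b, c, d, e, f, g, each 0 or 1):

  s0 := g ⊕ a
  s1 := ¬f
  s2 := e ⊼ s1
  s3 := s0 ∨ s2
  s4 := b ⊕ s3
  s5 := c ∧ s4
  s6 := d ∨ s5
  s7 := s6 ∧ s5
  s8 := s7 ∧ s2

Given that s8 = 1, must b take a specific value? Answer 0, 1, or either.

s8 = s7 ∧ s2 must be 1, so both s7 = 1 and s2 = 1.
s7 = s6 ∧ s5 must be 1, so both s6 = 1 and s5 = 1.
Every assignment with s8 = 1 has b = 0; there are 24 such assignment(s).

0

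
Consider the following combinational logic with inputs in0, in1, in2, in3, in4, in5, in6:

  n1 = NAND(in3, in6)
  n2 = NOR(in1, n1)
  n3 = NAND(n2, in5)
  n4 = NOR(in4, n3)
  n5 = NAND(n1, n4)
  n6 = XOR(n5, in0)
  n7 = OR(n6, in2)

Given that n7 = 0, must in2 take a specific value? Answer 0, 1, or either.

n7 = OR(n6, in2) must be 0, so both n6 = 0 and in2 = 0.
Every assignment with n7 = 0 has in2 = 0; there are 32 such assignment(s).

0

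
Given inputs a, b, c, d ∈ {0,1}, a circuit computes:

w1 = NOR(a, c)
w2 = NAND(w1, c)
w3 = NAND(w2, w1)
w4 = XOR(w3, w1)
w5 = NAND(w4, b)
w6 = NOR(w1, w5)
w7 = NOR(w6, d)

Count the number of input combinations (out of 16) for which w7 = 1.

w7 = NOR(w6, d) must be 1, so both w6 = 0 and d = 0.
w6 = NOR(w1, w5) must be 0, so at least one of w1, w5 is 1.
Enumerating the 16 input combinations, 5 give w7 = 1 and 11 give w7 = 0.

5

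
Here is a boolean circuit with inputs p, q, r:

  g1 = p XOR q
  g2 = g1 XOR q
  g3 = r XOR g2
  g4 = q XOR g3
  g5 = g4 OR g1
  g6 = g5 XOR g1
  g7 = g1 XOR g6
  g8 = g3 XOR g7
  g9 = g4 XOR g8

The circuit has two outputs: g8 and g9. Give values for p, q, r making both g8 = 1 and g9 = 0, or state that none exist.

p=1, q=1, r=1

Check with p=1, q=1, r=1:
g1 = p XOR q = 1 XOR 1 = 0
g2 = g1 XOR q = 0 XOR 1 = 1
g3 = r XOR g2 = 1 XOR 1 = 0
g4 = q XOR g3 = 1 XOR 0 = 1
g5 = g4 OR g1 = 1 OR 0 = 1
g6 = g5 XOR g1 = 1 XOR 0 = 1
g7 = g1 XOR g6 = 0 XOR 1 = 1
g8 = g3 XOR g7 = 0 XOR 1 = 1
g9 = g4 XOR g8 = 1 XOR 1 = 0
So g8 = 1 and g9 = 0.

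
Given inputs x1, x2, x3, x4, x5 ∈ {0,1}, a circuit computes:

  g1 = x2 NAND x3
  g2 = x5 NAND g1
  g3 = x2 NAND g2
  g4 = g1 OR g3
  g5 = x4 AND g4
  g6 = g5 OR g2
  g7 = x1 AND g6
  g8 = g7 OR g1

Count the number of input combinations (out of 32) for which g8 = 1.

28

g8 = g7 OR g1 must be 1, so at least one of g7, g1 is 1.
Enumerating the 32 input combinations, 28 give g8 = 1 and 4 give g8 = 0.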